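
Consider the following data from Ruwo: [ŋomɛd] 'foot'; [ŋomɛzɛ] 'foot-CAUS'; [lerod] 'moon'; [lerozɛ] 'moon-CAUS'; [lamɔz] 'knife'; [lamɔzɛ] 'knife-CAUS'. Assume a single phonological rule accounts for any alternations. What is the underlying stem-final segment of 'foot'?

/d/

The root 'foot' surfaces as [ŋomɛd] and [ŋomɛzɛ], with a stem-final [d] ~ [z] alternation.
If /z/ were underlying and a rule turned it into [d] in isolation, 'knife' would also alternate; but it has [z] in both [lamɔz] and [lamɔzɛ].
The underlying segment must be /d/; voiced stops become fricatives between vowels, yielding [z] there.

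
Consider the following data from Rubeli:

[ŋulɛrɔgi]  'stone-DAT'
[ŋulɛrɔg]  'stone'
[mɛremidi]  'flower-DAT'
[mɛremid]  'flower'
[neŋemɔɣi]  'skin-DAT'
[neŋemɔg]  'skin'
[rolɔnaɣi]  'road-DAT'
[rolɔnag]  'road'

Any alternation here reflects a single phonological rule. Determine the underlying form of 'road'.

In [rolɔnaɣi] and [rolɔnag] the final segment of 'road' alternates: [ɣ] ~ [g].
The stem 'stone' ([ŋulɛrɔgi], [ŋulɛrɔg]) shows [g] unchanged in both environments, so [g] cannot be basic with [ɣ] derived before the DAT suffix.
Therefore /ɣ/ is basic and [g] is derived by word-final hardening (voiced fricatives become stops word-finally).

/rolɔnaɣ/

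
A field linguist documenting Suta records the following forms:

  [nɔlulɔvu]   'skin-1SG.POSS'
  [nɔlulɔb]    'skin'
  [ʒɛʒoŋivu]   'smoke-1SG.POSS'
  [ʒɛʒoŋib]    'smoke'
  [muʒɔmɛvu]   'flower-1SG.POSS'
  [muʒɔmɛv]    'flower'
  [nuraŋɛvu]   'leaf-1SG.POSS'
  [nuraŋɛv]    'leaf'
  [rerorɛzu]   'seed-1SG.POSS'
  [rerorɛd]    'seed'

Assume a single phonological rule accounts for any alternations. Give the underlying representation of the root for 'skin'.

The root 'skin' surfaces as [nɔlulɔvu] and [nɔlulɔb], with a stem-final [v] ~ [b] alternation.
Compare 'flower', with invariant [v] in [muʒɔmɛvu] and [muʒɔmɛv]: an analysis with underlying /v/ and a rule producing [b] in isolation would wrongly predict alternation here too.
Therefore /b/ is basic and [v] is derived by intervocalic spirantization (voiced stops become fricatives between vowels).
The underlying form of 'skin' is therefore /nɔlulɔb/.

/nɔlulɔb/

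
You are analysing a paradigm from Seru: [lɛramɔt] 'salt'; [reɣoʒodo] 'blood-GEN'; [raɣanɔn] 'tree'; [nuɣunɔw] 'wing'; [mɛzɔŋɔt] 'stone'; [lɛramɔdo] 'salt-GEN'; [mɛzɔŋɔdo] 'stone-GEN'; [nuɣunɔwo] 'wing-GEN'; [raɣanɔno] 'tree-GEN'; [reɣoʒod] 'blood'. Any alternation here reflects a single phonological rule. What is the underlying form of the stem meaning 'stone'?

'stone' shows [t] ~ [d] at the end of the stem ([mɛzɔŋɔt] vs [mɛzɔŋɔdo]).
The stem 'blood' ([reɣoʒod], [reɣoʒodo]) shows [d] unchanged in both environments, so [d] cannot be basic with [t] derived in isolation.
The alternation reflects intervocalic voicing: voiceless stops become voiced between vowels. /t/ is underlying.
The underlying form of 'stone' is therefore /mɛzɔŋɔt/.

/mɛzɔŋɔt/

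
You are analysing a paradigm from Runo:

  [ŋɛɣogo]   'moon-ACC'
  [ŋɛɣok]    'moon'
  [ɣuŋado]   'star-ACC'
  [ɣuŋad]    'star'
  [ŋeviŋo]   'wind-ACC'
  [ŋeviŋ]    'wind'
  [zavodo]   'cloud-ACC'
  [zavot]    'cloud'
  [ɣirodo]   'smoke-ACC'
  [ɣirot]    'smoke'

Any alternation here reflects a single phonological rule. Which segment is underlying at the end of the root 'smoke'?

In [ɣirodo] and [ɣirot] the final segment of 'smoke' alternates: [d] ~ [t].
If /d/ were underlying and a rule turned it into [t] in isolation, 'star' would also alternate; but it has [d] in both [ɣuŋado] and [ɣuŋad].
So /t/ is underlying, and a rule of intervocalic voicing — voiceless stops become voiced between vowels — gives [d].

/t/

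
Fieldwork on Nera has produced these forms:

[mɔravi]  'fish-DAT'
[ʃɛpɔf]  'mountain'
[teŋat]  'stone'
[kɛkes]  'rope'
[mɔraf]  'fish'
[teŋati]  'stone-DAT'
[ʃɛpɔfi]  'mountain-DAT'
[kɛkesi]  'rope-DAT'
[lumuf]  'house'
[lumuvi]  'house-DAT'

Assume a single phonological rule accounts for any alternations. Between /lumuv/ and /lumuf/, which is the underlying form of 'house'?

The stem for 'house' ends in [f] in [lumuf] but [v] in [lumuvi].
If /f/ were underlying and a rule turned it into [v] before the DAT suffix, 'mountain' would also alternate; but it has [f] in both [ʃɛpɔf] and [ʃɛpɔfi].
The alternation reflects word-final obstruent devoicing: voiced obstruents become voiceless word-finally. /v/ is underlying.

/lumuv/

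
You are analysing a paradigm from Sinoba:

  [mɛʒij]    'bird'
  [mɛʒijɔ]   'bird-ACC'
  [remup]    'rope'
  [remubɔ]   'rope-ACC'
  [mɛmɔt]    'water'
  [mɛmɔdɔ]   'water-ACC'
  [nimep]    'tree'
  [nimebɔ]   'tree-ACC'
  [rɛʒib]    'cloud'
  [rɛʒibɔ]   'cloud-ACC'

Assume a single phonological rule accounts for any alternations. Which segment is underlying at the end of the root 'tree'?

In [nimep] and [nimebɔ] the final segment of 'tree' alternates: [p] ~ [b].
The stem 'cloud' ([rɛʒib], [rɛʒibɔ]) shows [b] unchanged in both environments, so [b] cannot be basic with [p] derived in isolation.
The underlying segment must be /p/; voiceless stops become voiced between vowels, yielding [b] there.

/p/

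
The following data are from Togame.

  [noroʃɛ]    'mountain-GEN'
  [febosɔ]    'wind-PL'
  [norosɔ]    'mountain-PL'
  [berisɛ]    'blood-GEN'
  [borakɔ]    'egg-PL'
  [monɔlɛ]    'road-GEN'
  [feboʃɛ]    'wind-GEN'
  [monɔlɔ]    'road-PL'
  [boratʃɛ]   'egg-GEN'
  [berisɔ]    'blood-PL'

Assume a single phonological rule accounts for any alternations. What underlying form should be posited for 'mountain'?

/noroʃ/

The root 'mountain' surfaces as [norosɔ] and [noroʃɛ], with a stem-final [s] ~ [ʃ] alternation.
Compare 'blood', with invariant [s] in [berisɔ] and [berisɛ]: an analysis with underlying /s/ and a rule producing [ʃ] before the GEN suffix would wrongly predict alternation here too.
So /ʃ/ is underlying, and a rule of depalatalization — palato-alveolar /tʃ/ and /ʃ/ become [k] and [s] when no front vowel follows — gives [s].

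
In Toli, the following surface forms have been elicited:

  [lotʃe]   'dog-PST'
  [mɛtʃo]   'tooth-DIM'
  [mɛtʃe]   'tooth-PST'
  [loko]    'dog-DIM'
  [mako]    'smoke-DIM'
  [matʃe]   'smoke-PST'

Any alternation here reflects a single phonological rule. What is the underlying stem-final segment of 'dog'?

/k/

In [lotʃe] and [loko] the final segment of 'dog' alternates: [tʃ] ~ [k].
The stem 'tooth' ([mɛtʃe], [mɛtʃo]) shows [tʃ] unchanged in both environments, so [tʃ] cannot be basic with [k] derived before the DIM suffix.
So /k/ is underlying, and a rule of palatalization before a front vowel — /k/ becomes palato-alveolar [tʃ] before a front vowel — gives [tʃ].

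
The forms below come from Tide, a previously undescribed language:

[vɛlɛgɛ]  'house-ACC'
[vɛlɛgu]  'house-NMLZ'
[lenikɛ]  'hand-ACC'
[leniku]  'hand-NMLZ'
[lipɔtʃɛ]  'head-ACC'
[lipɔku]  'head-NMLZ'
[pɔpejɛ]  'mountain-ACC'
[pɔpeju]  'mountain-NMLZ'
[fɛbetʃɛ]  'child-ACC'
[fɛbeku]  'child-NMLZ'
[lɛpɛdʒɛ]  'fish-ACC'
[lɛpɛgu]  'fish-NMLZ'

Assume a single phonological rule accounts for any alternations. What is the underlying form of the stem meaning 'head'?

/lipɔtʃ/

The stem for 'head' ends in [tʃ] in [lipɔtʃɛ] but [k] in [lipɔku].
But 'hand' keeps [k] in both environments ([lenikɛ], [leniku]), so there is no rule changing /k/ to [tʃ] before the ACC suffix.
So /tʃ/ is underlying, and a rule of depalatalization — palato-alveolar /tʃ/ and /dʒ/ become [k] and [g] when no front vowel follows — gives [k].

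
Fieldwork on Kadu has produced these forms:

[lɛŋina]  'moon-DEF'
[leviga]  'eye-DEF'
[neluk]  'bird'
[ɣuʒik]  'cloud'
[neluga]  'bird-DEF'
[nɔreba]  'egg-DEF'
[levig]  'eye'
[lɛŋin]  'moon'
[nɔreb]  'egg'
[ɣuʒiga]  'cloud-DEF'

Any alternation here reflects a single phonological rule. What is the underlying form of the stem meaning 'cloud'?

/ɣuʒik/

The stem for 'cloud' ends in [k] in [ɣuʒik] but [g] in [ɣuʒiga].
The stem 'eye' ([levig], [leviga]) shows [g] unchanged in both environments, so [g] cannot be basic with [k] derived in isolation.
The underlying segment must be /k/; voiceless stops become voiced between vowels, yielding [g] there.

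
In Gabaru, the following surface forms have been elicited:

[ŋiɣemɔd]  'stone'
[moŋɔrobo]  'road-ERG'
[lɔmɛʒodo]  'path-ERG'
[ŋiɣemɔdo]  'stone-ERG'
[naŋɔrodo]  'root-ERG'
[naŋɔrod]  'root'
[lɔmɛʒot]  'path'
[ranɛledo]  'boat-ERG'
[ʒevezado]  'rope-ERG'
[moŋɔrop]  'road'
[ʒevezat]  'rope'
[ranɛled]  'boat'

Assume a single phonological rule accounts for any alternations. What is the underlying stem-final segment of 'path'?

/t/

'path' shows [t] ~ [d] at the end of the stem ([lɔmɛʒot] vs [lɔmɛʒodo]).
But 'boat' keeps [d] in both environments ([ranɛled], [ranɛledo]), so there is no rule changing /d/ to [t] in isolation.
The underlying segment must be /t/; voiceless stops become voiced between vowels, yielding [d] there.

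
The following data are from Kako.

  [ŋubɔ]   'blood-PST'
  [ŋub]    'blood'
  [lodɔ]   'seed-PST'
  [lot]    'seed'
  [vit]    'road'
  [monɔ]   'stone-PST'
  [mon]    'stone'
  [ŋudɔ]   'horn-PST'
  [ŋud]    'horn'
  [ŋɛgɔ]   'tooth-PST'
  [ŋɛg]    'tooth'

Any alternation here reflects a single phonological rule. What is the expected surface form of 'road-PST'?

'seed' shows [d] ~ [t] at the end of the stem ([lodɔ] vs [lot]).
Compare 'horn', with invariant [d] in [ŋudɔ] and [ŋud]: an analysis with underlying /d/ and a rule producing [t] in isolation would wrongly predict alternation here too.
Therefore /t/ is basic and [d] is derived by intervocalic voicing (voiceless stops become voiced between vowels).
From [vit] the stem 'road' is /vit/; between vowels this yields [vidɔ].

[vidɔ]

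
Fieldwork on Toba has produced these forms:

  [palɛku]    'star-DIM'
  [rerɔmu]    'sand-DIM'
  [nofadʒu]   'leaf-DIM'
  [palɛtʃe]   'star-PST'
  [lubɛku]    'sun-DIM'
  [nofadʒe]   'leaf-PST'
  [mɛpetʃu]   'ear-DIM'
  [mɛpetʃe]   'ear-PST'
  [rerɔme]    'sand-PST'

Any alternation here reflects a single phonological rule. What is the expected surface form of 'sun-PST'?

In [palɛtʃe] and [palɛku] the final segment of 'star' alternates: [tʃ] ~ [k].
But 'ear' keeps [tʃ] in both environments ([mɛpetʃe], [mɛpetʃu]), so there is no rule changing /tʃ/ to [k] before the DIM suffix.
So /k/ is underlying, and a rule of palatalization before a front vowel — /k/ becomes palato-alveolar [tʃ] before a front vowel — gives [tʃ].
From [lubɛku] the stem 'sun' is /lubɛk/; before a front vowel this yields [lubɛtʃe].

[lubɛtʃe]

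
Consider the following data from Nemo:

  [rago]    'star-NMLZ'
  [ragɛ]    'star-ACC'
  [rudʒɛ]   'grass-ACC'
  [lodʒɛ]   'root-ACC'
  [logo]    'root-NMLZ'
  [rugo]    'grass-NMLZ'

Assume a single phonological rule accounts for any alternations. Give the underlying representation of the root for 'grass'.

The root 'grass' surfaces as [rudʒɛ] and [rugo], with a stem-final [dʒ] ~ [g] alternation.
The stem 'star' ([ragɛ], [rago]) shows [g] unchanged in both environments, so [g] cannot be basic with [dʒ] derived before the ACC suffix.
The underlying segment must be /dʒ/; palato-alveolar /dʒ/ becomes [g] when no front vowel follows, yielding [g] there.
So 'grass' = /rudʒ/.

/rudʒ/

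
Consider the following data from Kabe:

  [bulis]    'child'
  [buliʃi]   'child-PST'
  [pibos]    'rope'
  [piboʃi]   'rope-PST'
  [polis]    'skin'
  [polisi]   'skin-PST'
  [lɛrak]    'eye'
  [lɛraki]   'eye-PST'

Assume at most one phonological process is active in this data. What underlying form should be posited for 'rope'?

The stem for 'rope' ends in [s] in [pibos] but [ʃ] in [piboʃi].
But 'skin' keeps [s] in both environments ([polis], [polisi]), so there is no rule changing /s/ to [ʃ] before the PST suffix.
The underlying segment must be /ʃ/; palato-alveolar /ʃ/ becomes [s] when no front vowel follows, yielding [s] there.

/piboʃ/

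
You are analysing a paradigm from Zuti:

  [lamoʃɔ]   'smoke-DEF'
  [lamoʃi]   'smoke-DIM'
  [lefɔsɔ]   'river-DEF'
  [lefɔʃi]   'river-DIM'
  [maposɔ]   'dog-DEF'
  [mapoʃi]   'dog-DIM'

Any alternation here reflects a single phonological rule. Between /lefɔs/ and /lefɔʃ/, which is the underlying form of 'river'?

/lefɔs/

The root 'river' surfaces as [lefɔsɔ] and [lefɔʃi], with a stem-final [s] ~ [ʃ] alternation.
Compare 'smoke', with invariant [ʃ] in [lamoʃɔ] and [lamoʃi]: an analysis with underlying /ʃ/ and a rule producing [s] before the DEF suffix would wrongly predict alternation here too.
So /s/ is underlying, and a rule of palatalization before a front vowel — /s/ becomes palato-alveolar [ʃ] before a front vowel — gives [ʃ].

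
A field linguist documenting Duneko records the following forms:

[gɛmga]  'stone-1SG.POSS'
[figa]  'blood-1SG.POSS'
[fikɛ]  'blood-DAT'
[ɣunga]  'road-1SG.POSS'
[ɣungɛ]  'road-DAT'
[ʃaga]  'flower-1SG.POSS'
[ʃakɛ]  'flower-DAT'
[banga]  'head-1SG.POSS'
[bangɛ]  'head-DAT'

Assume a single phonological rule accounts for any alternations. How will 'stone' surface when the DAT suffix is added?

[gɛmgɛ]

The DAT suffix surfaces as [-gɛ] and [-kɛ], depending on the final segment of the stem.
By contrast the 1SG.POSS suffix keeps its initial [g] throughout — that segment must be underlying.
The DAT suffix is therefore /-kɛ/ underlyingly, with post-nasal voicing: voiceless stops become voiced after a nasal.
After 'stone', which ends in a nasal, the suffix surfaces as [-gɛ], giving [gɛmgɛ].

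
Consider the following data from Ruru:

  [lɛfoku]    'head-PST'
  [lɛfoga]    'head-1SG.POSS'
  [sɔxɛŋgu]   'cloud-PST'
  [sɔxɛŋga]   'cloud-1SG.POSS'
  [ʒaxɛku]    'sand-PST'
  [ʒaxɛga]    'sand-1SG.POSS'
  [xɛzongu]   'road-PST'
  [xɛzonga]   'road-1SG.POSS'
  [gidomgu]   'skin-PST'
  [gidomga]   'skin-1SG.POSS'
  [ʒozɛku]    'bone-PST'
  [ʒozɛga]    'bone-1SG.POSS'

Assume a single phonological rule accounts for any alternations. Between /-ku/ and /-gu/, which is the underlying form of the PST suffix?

/-ku/

The PST morpheme has two allomorphs, [-gu] and [-ku].
By contrast the 1SG.POSS suffix keeps its initial [g] throughout — that segment must be underlying.
The PST suffix is therefore /-ku/ underlyingly, with post-nasal voicing: voiceless stops become voiced after a nasal.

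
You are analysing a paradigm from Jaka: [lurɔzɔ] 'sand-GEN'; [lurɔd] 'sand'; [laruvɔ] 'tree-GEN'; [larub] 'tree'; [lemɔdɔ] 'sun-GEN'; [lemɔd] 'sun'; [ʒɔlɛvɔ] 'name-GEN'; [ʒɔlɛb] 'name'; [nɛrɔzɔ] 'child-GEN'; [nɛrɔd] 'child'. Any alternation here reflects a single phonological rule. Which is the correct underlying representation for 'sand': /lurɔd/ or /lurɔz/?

/lurɔz/

'sand' shows [z] ~ [d] at the end of the stem ([lurɔzɔ] vs [lurɔd]).
But 'sun' keeps [d] in both environments ([lemɔdɔ], [lemɔd]), so there is no rule changing /d/ to [z] before the GEN suffix.
Therefore /z/ is basic and [d] is derived by word-final hardening (voiced fricatives become stops word-finally).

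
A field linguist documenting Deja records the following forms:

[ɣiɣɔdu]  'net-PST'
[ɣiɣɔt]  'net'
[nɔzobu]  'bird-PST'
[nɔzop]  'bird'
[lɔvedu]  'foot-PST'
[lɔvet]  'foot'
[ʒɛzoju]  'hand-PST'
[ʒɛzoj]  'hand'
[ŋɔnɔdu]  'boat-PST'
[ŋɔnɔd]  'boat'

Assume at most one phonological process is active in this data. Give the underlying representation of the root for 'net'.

/ɣiɣɔt/

The root 'net' surfaces as [ɣiɣɔdu] and [ɣiɣɔt], with a stem-final [d] ~ [t] alternation.
Compare 'boat', with invariant [d] in [ŋɔnɔdu] and [ŋɔnɔd]: an analysis with underlying /d/ and a rule producing [t] in isolation would wrongly predict alternation here too.
So /t/ is underlying, and a rule of intervocalic voicing — voiceless stops become voiced between vowels — gives [d].
Hence 'net' is /ɣiɣɔt/ underlyingly.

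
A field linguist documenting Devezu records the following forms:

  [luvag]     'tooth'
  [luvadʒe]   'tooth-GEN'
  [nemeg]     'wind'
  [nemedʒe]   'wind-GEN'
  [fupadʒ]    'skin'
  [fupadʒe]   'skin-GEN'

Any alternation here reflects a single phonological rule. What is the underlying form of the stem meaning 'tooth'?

/luvag/

The stem for 'tooth' ends in [g] in [luvag] but [dʒ] in [luvadʒe].
The stem 'skin' ([fupadʒ], [fupadʒe]) shows [dʒ] unchanged in both environments, so [dʒ] cannot be basic with [g] derived in isolation.
The alternation reflects palatalization before a front vowel: /g/ becomes palato-alveolar [dʒ] before a front vowel. /g/ is underlying.
Hence 'tooth' is /luvag/ underlyingly.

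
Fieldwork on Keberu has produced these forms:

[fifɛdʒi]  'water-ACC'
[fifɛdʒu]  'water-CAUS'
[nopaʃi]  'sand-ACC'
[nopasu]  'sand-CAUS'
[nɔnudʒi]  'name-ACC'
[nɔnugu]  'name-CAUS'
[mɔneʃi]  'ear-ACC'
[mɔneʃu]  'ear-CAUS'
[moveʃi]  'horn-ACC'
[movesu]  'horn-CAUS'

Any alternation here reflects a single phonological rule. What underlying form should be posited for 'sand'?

/nopas/

In [nopaʃi] and [nopasu] the final segment of 'sand' alternates: [ʃ] ~ [s].
But 'ear' keeps [ʃ] in both environments ([mɔneʃi], [mɔneʃu]), so there is no rule changing /ʃ/ to [s] before the CAUS suffix.
Therefore /s/ is basic and [ʃ] is derived by palatalization before a front vowel (/g/ and /s/ become palato-alveolar [dʒ] and [ʃ] before a front vowel).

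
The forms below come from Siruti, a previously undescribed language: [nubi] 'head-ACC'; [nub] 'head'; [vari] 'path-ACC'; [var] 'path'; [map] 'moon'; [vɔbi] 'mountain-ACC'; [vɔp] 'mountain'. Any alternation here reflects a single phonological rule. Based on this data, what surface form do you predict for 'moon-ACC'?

[mabi]

The root 'mountain' surfaces as [vɔbi] and [vɔp], with a stem-final [b] ~ [p] alternation.
If /b/ were underlying and a rule turned it into [p] in isolation, 'head' would also alternate; but it has [b] in both [nubi] and [nub].
The alternation reflects intervocalic voicing: voiceless stops become voiced between vowels. /p/ is underlying.
The one attested form of 'moon', [map], shows underlying /map/. Applying the same rule between vowels gives [mabi].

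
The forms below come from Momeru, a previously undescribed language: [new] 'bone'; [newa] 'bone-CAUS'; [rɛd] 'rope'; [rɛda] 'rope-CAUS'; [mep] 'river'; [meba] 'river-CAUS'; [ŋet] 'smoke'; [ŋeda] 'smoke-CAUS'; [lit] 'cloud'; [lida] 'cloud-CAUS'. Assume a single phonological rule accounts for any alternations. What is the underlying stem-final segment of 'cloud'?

/t/

In [lit] and [lida] the final segment of 'cloud' alternates: [t] ~ [d].
The stem 'rope' ([rɛd], [rɛda]) shows [d] unchanged in both environments, so [d] cannot be basic with [t] derived in isolation.
The alternation reflects intervocalic voicing: voiceless stops become voiced between vowels. /t/ is underlying.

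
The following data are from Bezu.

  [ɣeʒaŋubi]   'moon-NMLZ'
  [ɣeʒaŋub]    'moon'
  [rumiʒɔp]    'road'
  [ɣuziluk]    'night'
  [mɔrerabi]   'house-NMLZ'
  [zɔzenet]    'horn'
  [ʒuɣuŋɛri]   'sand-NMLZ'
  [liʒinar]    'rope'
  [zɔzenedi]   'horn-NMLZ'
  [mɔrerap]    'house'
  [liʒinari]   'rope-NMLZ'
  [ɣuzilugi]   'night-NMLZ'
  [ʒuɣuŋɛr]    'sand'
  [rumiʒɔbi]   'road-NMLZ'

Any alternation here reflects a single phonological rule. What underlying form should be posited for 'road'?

The stem for 'road' ends in [b] in [rumiʒɔbi] but [p] in [rumiʒɔp].
If /b/ were underlying and a rule turned it into [p] in isolation, 'moon' would also alternate; but it has [b] in both [ɣeʒaŋubi] and [ɣeʒaŋub].
The underlying segment must be /p/; voiceless stops become voiced between vowels, yielding [b] there.

/rumiʒɔp/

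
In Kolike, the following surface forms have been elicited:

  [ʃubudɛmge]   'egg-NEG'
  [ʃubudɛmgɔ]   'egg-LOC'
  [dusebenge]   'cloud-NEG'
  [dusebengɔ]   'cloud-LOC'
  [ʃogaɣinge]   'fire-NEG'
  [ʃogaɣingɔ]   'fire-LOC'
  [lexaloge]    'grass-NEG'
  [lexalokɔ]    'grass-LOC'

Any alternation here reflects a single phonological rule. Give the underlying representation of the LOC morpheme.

The LOC suffix surfaces as [-gɔ] and [-kɔ], depending on the final segment of the stem.
By contrast the NEG suffix keeps its initial [g] throughout — that segment must be underlying.
So the underlying form is /-kɔ/, and voiceless stops become voiced after a nasal.

/-kɔ/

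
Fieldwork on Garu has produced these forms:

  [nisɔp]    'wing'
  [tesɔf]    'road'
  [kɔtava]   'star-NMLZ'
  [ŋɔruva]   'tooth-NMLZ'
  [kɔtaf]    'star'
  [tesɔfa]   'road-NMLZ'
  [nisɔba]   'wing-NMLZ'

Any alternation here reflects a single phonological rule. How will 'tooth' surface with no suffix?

[ŋɔruf]

The root 'star' surfaces as [kɔtaf] and [kɔtava], with a stem-final [f] ~ [v] alternation.
If /f/ were underlying and a rule turned it into [v] before the NMLZ suffix, 'road' would also alternate; but it has [f] in both [tesɔf] and [tesɔfa].
The alternation reflects word-final obstruent devoicing: voiced obstruents become voiceless word-finally. /v/ is underlying.
The one attested form of 'tooth', [ŋɔruva], shows underlying /ŋɔruv/. Applying the same rule word-finally gives [ŋɔruf].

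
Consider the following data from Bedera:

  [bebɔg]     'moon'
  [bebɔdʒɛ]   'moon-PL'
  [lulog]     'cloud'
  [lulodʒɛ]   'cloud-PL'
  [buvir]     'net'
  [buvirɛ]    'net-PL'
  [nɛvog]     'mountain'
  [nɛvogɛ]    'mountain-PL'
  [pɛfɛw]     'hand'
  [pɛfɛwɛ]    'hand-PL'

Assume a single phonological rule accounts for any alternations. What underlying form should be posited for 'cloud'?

'cloud' shows [g] ~ [dʒ] at the end of the stem ([lulog] vs [lulodʒɛ]).
If /g/ were underlying and a rule turned it into [dʒ] before the PL suffix, 'mountain' would also alternate; but it has [g] in both [nɛvog] and [nɛvogɛ].
Therefore /dʒ/ is basic and [g] is derived by depalatalization (palato-alveolar /dʒ/ becomes [g] when no front vowel follows).
The underlying form of 'cloud' is therefore /lulodʒ/.

/lulodʒ/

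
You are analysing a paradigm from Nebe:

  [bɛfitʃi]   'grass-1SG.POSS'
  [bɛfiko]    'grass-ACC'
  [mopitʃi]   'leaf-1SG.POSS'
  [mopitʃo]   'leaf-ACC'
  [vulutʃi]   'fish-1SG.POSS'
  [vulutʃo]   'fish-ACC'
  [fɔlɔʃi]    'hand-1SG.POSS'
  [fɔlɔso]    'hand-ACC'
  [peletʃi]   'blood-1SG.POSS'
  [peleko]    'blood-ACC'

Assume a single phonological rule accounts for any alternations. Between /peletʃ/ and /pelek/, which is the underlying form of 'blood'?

The stem for 'blood' ends in [tʃ] in [peletʃi] but [k] in [peleko].
The stem 'fish' ([vulutʃi], [vulutʃo]) shows [tʃ] unchanged in both environments, so [tʃ] cannot be basic with [k] derived before the ACC suffix.
The alternation reflects palatalization before a front vowel: /k/ and /s/ become palato-alveolar [tʃ] and [ʃ] before a front vowel. /k/ is underlying.

/pelek/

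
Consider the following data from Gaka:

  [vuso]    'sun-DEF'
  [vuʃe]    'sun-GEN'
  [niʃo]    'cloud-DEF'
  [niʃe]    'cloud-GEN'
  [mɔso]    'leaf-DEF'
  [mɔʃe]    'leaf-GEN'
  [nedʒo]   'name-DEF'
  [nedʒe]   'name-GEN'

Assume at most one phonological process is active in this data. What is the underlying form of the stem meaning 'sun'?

/vus/

'sun' shows [s] ~ [ʃ] at the end of the stem ([vuso] vs [vuʃe]).
The stem 'cloud' ([niʃo], [niʃe]) shows [ʃ] unchanged in both environments, so [ʃ] cannot be basic with [s] derived before the DEF suffix.
So /s/ is underlying, and a rule of palatalization before a front vowel — /s/ becomes palato-alveolar [ʃ] before a front vowel — gives [ʃ].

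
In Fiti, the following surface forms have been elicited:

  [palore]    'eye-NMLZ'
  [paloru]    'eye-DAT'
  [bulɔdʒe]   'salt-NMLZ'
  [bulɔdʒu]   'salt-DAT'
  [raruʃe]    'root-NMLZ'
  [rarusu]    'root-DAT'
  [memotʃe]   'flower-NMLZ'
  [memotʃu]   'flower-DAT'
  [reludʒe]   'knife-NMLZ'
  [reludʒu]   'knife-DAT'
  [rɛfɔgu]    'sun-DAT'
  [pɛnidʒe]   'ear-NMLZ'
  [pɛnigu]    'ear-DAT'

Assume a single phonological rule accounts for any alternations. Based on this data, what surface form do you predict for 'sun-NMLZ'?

[rɛfɔdʒe]

The stem for 'ear' ends in [dʒ] in [pɛnidʒe] but [g] in [pɛnigu].
If /dʒ/ were underlying and a rule turned it into [g] before the DAT suffix, 'salt' would also alternate; but it has [dʒ] in both [bulɔdʒe] and [bulɔdʒu].
So /g/ is underlying, and a rule of palatalization before a front vowel — /g/ and /s/ become palato-alveolar [dʒ] and [ʃ] before a front vowel — gives [dʒ].
The one attested form of 'sun', [rɛfɔgu], shows underlying /rɛfɔg/. Applying the same rule before a front vowel gives [rɛfɔdʒe].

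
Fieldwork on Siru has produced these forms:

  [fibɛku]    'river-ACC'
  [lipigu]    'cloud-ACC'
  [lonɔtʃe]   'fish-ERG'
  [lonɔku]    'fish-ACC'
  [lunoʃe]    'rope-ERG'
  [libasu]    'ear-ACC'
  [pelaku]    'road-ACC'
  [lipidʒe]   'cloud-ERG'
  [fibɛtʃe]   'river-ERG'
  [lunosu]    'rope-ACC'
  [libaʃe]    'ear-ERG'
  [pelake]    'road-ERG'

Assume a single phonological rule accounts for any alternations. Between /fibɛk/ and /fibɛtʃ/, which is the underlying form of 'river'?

/fibɛtʃ/

In [fibɛku] and [fibɛtʃe] the final segment of 'river' alternates: [k] ~ [tʃ].
But 'road' keeps [k] in both environments ([pelaku], [pelake]), so there is no rule changing /k/ to [tʃ] before the ERG suffix.
The alternation reflects depalatalization: palato-alveolar /tʃ/, /dʒ/ and /ʃ/ become [k], [g] and [s] when no front vowel follows. /tʃ/ is underlying.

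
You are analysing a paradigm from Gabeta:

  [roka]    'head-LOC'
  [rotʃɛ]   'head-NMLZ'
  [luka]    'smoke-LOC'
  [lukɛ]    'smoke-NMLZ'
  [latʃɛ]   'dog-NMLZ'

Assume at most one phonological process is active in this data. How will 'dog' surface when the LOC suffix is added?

[laka]

'head' shows [k] ~ [tʃ] at the end of the stem ([roka] vs [rotʃɛ]).
But 'smoke' keeps [k] in both environments ([luka], [lukɛ]), so there is no rule changing /k/ to [tʃ] before the NMLZ suffix.
So /tʃ/ is underlying, and a rule of depalatalization — palato-alveolar /tʃ/ becomes [k] when no front vowel follows — gives [k].
The one attested form of 'dog', [latʃɛ], shows underlying /latʃ/. Applying the same rule when no front vowel follows gives [laka].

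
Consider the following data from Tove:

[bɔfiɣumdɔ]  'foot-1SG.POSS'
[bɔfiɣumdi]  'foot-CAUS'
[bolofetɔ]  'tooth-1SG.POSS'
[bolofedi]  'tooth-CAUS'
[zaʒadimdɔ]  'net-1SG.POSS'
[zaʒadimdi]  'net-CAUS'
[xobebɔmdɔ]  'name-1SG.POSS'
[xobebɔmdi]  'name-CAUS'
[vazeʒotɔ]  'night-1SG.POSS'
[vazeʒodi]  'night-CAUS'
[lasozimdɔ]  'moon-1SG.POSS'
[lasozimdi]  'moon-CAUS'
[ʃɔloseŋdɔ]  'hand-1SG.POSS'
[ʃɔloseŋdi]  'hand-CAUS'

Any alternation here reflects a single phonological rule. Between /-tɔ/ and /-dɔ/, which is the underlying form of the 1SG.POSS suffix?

The 1SG.POSS suffix surfaces as [-dɔ] and [-tɔ], depending on the final segment of the stem.
By contrast the CAUS suffix keeps its initial [d] throughout — that segment must be underlying.
So the underlying form is /-tɔ/, and voiceless stops become voiced after a nasal.

/-tɔ/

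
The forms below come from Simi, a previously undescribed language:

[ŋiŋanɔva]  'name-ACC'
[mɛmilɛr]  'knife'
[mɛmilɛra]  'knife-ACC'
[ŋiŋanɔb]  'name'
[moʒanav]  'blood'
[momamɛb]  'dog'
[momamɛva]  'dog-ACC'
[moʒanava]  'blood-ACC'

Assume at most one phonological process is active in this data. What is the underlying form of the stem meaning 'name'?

/ŋiŋanɔb/

'name' shows [b] ~ [v] at the end of the stem ([ŋiŋanɔb] vs [ŋiŋanɔva]).
The stem 'blood' ([moʒanav], [moʒanava]) shows [v] unchanged in both environments, so [v] cannot be basic with [b] derived in isolation.
So /b/ is underlying, and a rule of intervocalic spirantization — voiced stops become fricatives between vowels — gives [v].
The underlying form of 'name' is therefore /ŋiŋanɔb/.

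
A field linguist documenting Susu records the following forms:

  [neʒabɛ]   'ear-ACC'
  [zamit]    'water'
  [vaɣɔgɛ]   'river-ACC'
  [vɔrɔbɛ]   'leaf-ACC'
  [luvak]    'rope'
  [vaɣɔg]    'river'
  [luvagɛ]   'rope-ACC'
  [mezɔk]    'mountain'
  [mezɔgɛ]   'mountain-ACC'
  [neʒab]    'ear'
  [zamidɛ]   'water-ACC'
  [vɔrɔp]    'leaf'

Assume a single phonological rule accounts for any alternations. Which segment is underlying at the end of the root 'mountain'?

'mountain' shows [g] ~ [k] at the end of the stem ([mezɔgɛ] vs [mezɔk]).
If /g/ were underlying and a rule turned it into [k] in isolation, 'river' would also alternate; but it has [g] in both [vaɣɔgɛ] and [vaɣɔg].
The alternation reflects intervocalic voicing: voiceless stops become voiced between vowels. /k/ is underlying.

/k/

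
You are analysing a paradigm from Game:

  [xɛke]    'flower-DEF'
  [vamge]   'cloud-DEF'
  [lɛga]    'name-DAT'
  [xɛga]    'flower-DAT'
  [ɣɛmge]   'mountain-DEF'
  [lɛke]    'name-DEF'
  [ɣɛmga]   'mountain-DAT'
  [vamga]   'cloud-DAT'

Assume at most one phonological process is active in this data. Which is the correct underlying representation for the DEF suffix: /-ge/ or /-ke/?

The DEF morpheme has two allomorphs, [-ge] and [-ke].
The DAT suffix, which begins with [g], is invariant after every stem; so [g] is not altered by any rule here.
The DEF suffix is therefore /-ke/ underlyingly, with post-nasal voicing: voiceless stops become voiced after a nasal.

/-ke/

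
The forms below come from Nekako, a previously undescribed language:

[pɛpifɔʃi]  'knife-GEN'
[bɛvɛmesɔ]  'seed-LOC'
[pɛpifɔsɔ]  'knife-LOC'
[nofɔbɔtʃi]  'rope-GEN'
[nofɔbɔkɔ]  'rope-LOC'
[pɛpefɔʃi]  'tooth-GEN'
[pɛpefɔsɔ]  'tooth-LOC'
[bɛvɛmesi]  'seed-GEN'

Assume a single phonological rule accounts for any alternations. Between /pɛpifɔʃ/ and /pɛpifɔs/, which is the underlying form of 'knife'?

/pɛpifɔʃ/

The stem for 'knife' ends in [s] in [pɛpifɔsɔ] but [ʃ] in [pɛpifɔʃi].
If /s/ were underlying and a rule turned it into [ʃ] before the GEN suffix, 'seed' would also alternate; but it has [s] in both [bɛvɛmesɔ] and [bɛvɛmesi].
Therefore /ʃ/ is basic and [s] is derived by depalatalization (palato-alveolar /tʃ/ and /ʃ/ become [k] and [s] when no front vowel follows).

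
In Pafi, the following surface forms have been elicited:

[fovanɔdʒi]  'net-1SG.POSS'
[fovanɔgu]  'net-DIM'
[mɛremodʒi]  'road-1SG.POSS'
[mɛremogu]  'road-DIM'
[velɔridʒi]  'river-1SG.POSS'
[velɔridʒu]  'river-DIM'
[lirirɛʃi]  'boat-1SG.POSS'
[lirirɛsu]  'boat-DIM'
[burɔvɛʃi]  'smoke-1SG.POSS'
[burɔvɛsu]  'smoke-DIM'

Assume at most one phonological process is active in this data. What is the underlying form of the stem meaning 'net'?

/fovanɔg/

The root 'net' surfaces as [fovanɔdʒi] and [fovanɔgu], with a stem-final [dʒ] ~ [g] alternation.
The stem 'river' ([velɔridʒi], [velɔridʒu]) shows [dʒ] unchanged in both environments, so [dʒ] cannot be basic with [g] derived before the DIM suffix.
So /g/ is underlying, and a rule of palatalization before a front vowel — /g/ and /s/ become palato-alveolar [dʒ] and [ʃ] before a front vowel — gives [dʒ].
So 'net' = /fovanɔg/.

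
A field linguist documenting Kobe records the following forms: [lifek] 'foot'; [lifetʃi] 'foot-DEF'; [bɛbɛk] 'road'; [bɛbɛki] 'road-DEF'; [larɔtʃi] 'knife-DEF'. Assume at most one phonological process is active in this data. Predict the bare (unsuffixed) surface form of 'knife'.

[larɔk]

In [lifek] and [lifetʃi] the final segment of 'foot' alternates: [k] ~ [tʃ].
Compare 'road', with invariant [k] in [bɛbɛk] and [bɛbɛki]: an analysis with underlying /k/ and a rule producing [tʃ] before the DEF suffix would wrongly predict alternation here too.
Therefore /tʃ/ is basic and [k] is derived by depalatalization (palato-alveolar /tʃ/ becomes [k] when no front vowel follows).
From [larɔtʃi] the stem 'knife' is /larɔtʃ/; when no front vowel follows this yields [larɔk].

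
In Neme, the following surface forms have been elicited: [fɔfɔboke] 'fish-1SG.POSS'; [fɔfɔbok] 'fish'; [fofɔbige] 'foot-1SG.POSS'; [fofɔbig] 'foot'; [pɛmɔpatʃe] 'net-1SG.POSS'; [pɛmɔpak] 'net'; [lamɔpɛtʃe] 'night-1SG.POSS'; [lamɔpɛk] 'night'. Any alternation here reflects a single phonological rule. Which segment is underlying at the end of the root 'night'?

/tʃ/

In [lamɔpɛtʃe] and [lamɔpɛk] the final segment of 'night' alternates: [tʃ] ~ [k].
If /k/ were underlying and a rule turned it into [tʃ] before the 1SG.POSS suffix, 'fish' would also alternate; but it has [k] in both [fɔfɔboke] and [fɔfɔbok].
So /tʃ/ is underlying, and a rule of depalatalization — palato-alveolar /tʃ/ becomes [k] when no front vowel follows — gives [k].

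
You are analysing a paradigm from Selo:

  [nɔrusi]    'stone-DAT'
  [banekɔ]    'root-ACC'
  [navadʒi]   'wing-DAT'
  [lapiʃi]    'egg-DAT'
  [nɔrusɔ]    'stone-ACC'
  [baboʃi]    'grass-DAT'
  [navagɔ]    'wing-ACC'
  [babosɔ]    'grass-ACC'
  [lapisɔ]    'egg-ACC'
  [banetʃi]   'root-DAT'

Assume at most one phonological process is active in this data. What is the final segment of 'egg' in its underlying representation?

/ʃ/

The root 'egg' surfaces as [lapiʃi] and [lapisɔ], with a stem-final [ʃ] ~ [s] alternation.
If /s/ were underlying and a rule turned it into [ʃ] before the DAT suffix, 'stone' would also alternate; but it has [s] in both [nɔrusi] and [nɔrusɔ].
Therefore /ʃ/ is basic and [s] is derived by depalatalization (palato-alveolar /tʃ/, /dʒ/ and /ʃ/ become [k], [g] and [s] when no front vowel follows).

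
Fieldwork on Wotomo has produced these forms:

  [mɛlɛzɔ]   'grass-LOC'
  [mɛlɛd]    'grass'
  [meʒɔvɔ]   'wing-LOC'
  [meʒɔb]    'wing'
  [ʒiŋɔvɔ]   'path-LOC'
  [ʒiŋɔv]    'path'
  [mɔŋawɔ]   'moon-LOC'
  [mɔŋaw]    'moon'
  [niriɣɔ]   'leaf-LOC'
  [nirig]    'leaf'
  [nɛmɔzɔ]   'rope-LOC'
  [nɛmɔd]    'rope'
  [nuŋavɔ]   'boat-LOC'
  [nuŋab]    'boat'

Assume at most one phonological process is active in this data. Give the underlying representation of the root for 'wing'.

/meʒɔb/

The stem for 'wing' ends in [v] in [meʒɔvɔ] but [b] in [meʒɔb].
But 'path' keeps [v] in both environments ([ʒiŋɔvɔ], [ʒiŋɔv]), so there is no rule changing /v/ to [b] in isolation.
So /b/ is underlying, and a rule of intervocalic spirantization — voiced stops become fricatives between vowels — gives [v].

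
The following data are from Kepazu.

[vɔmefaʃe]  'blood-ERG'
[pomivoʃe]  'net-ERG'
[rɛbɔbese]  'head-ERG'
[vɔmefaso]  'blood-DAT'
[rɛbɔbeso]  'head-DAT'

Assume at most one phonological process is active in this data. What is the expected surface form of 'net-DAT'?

[pomivoso]

The stem for 'blood' ends in [ʃ] in [vɔmefaʃe] but [s] in [vɔmefaso].
Compare 'head', with invariant [s] in [rɛbɔbese] and [rɛbɔbeso]: an analysis with underlying /s/ and a rule producing [ʃ] before the ERG suffix would wrongly predict alternation here too.
The underlying segment must be /ʃ/; palato-alveolar /ʃ/ becomes [s] when no front vowel follows, yielding [s] there.
From [pomivoʃe] the stem 'net' is /pomivoʃ/; when no front vowel follows this yields [pomivoso].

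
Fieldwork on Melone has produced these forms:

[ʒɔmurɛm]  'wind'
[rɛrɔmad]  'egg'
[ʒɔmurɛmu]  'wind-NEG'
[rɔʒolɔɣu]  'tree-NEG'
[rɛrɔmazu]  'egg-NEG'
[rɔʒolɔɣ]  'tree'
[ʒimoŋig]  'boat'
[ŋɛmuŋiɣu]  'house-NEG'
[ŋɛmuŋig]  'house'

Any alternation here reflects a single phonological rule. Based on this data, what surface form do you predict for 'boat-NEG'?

In [ŋɛmuŋiɣu] and [ŋɛmuŋig] the final segment of 'house' alternates: [ɣ] ~ [g].
The stem 'tree' ([rɔʒolɔɣu], [rɔʒolɔɣ]) shows [ɣ] unchanged in both environments, so [ɣ] cannot be basic with [g] derived in isolation.
So /g/ is underlying, and a rule of intervocalic spirantization — voiced stops become fricatives between vowels — gives [ɣ].
The one attested form of 'boat', [ʒimoŋig], shows underlying /ʒimoŋig/. Applying the same rule between vowels gives [ʒimoŋiɣu].

[ʒimoŋiɣu]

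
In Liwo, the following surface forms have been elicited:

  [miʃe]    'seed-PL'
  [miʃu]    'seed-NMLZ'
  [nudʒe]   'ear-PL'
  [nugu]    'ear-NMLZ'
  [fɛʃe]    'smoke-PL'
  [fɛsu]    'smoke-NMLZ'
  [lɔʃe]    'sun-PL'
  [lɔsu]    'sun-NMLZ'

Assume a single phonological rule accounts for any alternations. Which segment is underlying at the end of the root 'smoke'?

/s/

The stem for 'smoke' ends in [ʃ] in [fɛʃe] but [s] in [fɛsu].
If /ʃ/ were underlying and a rule turned it into [s] before the NMLZ suffix, 'seed' would also alternate; but it has [ʃ] in both [miʃe] and [miʃu].
So /s/ is underlying, and a rule of palatalization before a front vowel — /g/ and /s/ become palato-alveolar [dʒ] and [ʃ] before a front vowel — gives [ʃ].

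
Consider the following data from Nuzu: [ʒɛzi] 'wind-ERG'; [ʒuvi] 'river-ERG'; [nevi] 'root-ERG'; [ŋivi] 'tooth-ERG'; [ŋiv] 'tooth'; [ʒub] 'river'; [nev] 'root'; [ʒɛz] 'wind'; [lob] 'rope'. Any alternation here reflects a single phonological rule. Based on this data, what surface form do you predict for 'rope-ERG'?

The root 'river' surfaces as [ʒub] and [ʒuvi], with a stem-final [b] ~ [v] alternation.
If /v/ were underlying and a rule turned it into [b] in isolation, 'tooth' would also alternate; but it has [v] in both [ŋiv] and [ŋivi].
So /b/ is underlying, and a rule of intervocalic spirantization — voiced stops become fricatives between vowels — gives [v].
The one attested form of 'rope', [lob], shows underlying /lob/. Applying the same rule between vowels gives [lovi].

[lovi]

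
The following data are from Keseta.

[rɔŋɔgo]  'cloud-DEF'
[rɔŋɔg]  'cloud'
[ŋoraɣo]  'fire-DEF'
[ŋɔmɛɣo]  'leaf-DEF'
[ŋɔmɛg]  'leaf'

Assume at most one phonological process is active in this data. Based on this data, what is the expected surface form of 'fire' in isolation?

The stem for 'leaf' ends in [ɣ] in [ŋɔmɛɣo] but [g] in [ŋɔmɛg].
Compare 'cloud', with invariant [g] in [rɔŋɔgo] and [rɔŋɔg]: an analysis with underlying /g/ and a rule producing [ɣ] before the DEF suffix would wrongly predict alternation here too.
So /ɣ/ is underlying, and a rule of word-final hardening — voiced fricatives become stops word-finally — gives [g].
The one attested form of 'fire', [ŋoraɣo], shows underlying /ŋoraɣ/. Applying the same rule word-finally gives [ŋorag].

[ŋorag]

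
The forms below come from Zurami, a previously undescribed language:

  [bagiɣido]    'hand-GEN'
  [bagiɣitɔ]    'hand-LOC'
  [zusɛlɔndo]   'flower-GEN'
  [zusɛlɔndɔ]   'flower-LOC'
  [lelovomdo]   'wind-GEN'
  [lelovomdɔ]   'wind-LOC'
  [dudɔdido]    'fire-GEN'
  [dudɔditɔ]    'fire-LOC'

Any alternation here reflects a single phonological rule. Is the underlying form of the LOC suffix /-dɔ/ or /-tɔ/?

/-tɔ/

The LOC suffix surfaces as [-dɔ] and [-tɔ], depending on the final segment of the stem.
By contrast the GEN suffix keeps its initial [d] throughout — that segment must be underlying.
The LOC suffix is therefore /-tɔ/ underlyingly, with post-nasal voicing: voiceless stops become voiced after a nasal.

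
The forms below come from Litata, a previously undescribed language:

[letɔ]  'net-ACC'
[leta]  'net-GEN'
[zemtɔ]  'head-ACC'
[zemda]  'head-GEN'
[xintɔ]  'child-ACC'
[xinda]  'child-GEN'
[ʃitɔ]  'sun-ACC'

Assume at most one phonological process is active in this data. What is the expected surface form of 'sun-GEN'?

[ʃita]

The GEN suffix surfaces as [-da] and [-ta], depending on the final segment of the stem.
The ACC suffix, which begins with [t], is invariant after every stem; so [t] is not altered by any rule here.
The GEN suffix is therefore /-da/ underlyingly, with post-vocalic devoicing: voiced stops become voiceless after a vowel.
After 'sun', which ends in a vowel, the suffix surfaces as [-ta], giving [ʃita].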